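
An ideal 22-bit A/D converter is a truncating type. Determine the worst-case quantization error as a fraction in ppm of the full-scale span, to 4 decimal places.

Truncating → worst-case error = 1 LSB = V_FS/2^22, so 1e+06/4194304 = 0.238419 ppm of full scale.

0.2384 ppm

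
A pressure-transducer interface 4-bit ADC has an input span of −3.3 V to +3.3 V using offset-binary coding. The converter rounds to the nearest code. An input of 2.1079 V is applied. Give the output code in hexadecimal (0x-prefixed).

Full-scale span = 6.6 V; LSB = 6.6/2^4 = 412.500 mV.
(V_in − V_low)/LSB = (2.1079 − (−3.3)) / 0.4125 = 13.110.
So the output code is 13.
In hexadecimal (0x-prefixed): 0xD.

code 0xD (decimal 13)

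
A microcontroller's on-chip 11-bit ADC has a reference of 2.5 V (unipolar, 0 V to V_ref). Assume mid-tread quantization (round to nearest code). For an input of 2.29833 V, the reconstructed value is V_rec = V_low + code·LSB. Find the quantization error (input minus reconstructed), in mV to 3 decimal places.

LSB = 2.5/2^11 = 1.221 mV.
(V_in − V_low)/LSB = (2.29833 − 0)/0.0012207 = 1882.7919 → code 1883 (round).
Code 1883 maps back to 0 + 1883×0.0012207 V = 2.298584 V.
Difference: -0.000253984 V → -0.254 mV.

-0.254 mV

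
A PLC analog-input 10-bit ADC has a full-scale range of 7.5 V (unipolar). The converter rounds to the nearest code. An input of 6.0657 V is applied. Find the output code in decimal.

code 828

With 1024 levels over 7.5 V, one step is 7.324 mV.
(V_in − V_low)/LSB = (6.0657 − 0) / 0.00732422 = 828.170.
So the output code is 828.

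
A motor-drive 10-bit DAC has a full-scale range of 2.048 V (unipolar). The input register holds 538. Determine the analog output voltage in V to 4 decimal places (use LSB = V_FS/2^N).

1.0760 V

LSB = 2.048 V / 2^10 = 2.000 mV.
V_out = 0 + 538 × 0.002 V = 1.076 V.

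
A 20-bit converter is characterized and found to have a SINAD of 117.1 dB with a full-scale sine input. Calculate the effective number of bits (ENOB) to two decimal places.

19.16 bits

ENOB = (SINAD − 1.76) / 6.02 = (117.1 − 1.76)/6.02 = 19.159.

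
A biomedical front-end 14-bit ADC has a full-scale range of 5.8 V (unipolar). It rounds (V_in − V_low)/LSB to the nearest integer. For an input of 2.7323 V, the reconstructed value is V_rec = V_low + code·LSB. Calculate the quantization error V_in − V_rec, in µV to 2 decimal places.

LSB = 5.8/2^14 = 354.00 µV.
(V_in − V_low)/LSB = (2.7323 − 0)/0.000354004 = 7718.2764 → code 7718 (round).
Code 7718 maps back to 0 + 7718×0.000354004 V = 2.7322021 V.
Difference: 9.78516e-05 V → 97.85 µV.

97.85 µV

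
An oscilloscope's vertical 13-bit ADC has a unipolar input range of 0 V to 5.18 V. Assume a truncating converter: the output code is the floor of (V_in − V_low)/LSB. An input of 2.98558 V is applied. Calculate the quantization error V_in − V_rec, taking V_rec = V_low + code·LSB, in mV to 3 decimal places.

0.377 mV

One LSB is 5.18 V / 8192 = 0.632 mV.
(2.98558 − 0)/0.000632324 = 4721.5968; ⌊·⌋ gives code 4721.
Reconstructed: 2.9852026 V.
Error = 2.98558 − 2.9852026 = 0.000377363 V = 0.377 mV.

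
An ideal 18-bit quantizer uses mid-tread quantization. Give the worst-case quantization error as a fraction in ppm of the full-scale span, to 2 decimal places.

Rounding → worst-case error = ½ LSB = V_FS/2^19, so 1e+06/524288 = 1.90735 ppm of full scale.

1.91 ppm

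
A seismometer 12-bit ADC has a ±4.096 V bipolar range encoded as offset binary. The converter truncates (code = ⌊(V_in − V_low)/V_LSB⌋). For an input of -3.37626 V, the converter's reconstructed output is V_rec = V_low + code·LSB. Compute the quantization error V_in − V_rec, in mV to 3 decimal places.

One LSB is 8.192 V / 4096 = 2.000 mV.
(-3.37626 − (−4.096))/0.002 = 359.8700; ⌊·⌋ gives code 359.
V_rec = (−4.096) + 359·0.002 = -3.378 V.
Difference: 0.00174 V → 1.740 mV.

1.740 mV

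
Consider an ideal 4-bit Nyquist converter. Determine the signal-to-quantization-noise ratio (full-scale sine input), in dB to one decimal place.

25.8 dB

SNR ≈ 6.02·N + 1.76 dB = 6.02·4 + 1.76 = 25.84 dB.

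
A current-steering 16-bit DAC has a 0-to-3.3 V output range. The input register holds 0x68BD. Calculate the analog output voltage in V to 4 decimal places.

1.3501 V

LSB = 3.3 V / 2^16 = 50.35 µV.
Code 0x68BD = 26813 decimal.
V_out = 0 + 26813 × 5.0354e-05 V = 1.35014 V.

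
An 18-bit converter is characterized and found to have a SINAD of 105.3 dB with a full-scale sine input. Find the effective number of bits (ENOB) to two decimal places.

17.20 bits

ENOB = (SINAD − 1.76) / 6.02 = (105.3 − 1.76)/6.02 = 17.199.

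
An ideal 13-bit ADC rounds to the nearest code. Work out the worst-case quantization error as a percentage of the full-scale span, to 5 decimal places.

Rounding → worst-case error = ½ LSB = V_FS/2^14, so 100/16384 = 0.00610352 % of full scale.

0.00610 %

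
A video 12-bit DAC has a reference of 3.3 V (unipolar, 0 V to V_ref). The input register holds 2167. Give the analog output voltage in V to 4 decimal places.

1.7459 V

LSB = 3.3 V / 2^12 = 0.806 mV.
V_out = 0 + 2167 × 0.000805664 V = 1.74587 V.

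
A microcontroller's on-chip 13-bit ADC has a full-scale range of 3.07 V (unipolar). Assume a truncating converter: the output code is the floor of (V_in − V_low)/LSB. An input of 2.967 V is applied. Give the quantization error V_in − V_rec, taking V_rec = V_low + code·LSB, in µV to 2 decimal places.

57.86 µV

Step size: 3.07 V ÷ 2^13 = 374.76 µV.
(2.967 − 0)/0.000374756 = 7917.1544; ⌊·⌋ gives code 7917.
Reconstructed: 2.9669421 V.
V_in − V_rec = 5.78613e-05 V = 57.86 µV.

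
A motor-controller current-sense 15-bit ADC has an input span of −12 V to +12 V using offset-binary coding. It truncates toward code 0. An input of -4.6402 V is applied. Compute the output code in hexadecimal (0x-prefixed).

code 0x2740 (decimal 10048)

Full-scale span = 24 V; LSB = 24/2^15 = 0.732 mV.
Input sits at 10048.580 steps above V_low.
Floor → code 10048.
In hexadecimal (0x-prefixed): 0x2740.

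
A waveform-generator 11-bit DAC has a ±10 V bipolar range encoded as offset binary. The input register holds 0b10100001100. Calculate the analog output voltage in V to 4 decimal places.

LSB = 20 V / 2^11 = 9.766 mV.
Code 0b10100001100 = 1292 decimal.
V_out = (−10) + 1292 × 0.00976562 V = 2.61719 V.

2.6172 V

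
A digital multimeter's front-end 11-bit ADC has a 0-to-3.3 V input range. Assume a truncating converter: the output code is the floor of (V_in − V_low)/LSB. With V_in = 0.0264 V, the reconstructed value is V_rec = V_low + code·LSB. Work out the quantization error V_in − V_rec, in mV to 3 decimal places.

One LSB is 3.3 V / 2048 = 1.611 mV.
(V_in − V_low)/LSB = (0.0264 − 0)/0.00161133 = 16.3840 → code 16 (floor).
Reconstructed: 0.02578125 V.
Error = 0.0264 − 0.02578125 = 0.00061875 V = 0.619 mV.

0.619 mV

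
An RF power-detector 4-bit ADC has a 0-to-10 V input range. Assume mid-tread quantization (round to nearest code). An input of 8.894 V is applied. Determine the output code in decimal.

code 14

With 16 levels over 10 V, one step is 0.6250 V.
(8.894 − 0) / 0.625 = 14.230 LSBs.
round(14.230) = 14.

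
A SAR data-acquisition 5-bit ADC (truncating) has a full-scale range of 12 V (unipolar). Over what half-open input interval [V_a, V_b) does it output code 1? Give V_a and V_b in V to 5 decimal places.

[0.37500 V, 0.75000 V)

LSB = 12/2^5 = 375.000 mV.
V_a = V_low + 1·LSB = 0.375 V; V_b = V_low + 2·LSB = 0.75 V.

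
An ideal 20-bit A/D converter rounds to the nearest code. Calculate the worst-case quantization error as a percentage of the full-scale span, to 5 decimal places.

Rounding → worst-case error = ½ LSB = V_FS/2^21, so 100/2097152 = 4.76837e-05 % of full scale.

0.00005 %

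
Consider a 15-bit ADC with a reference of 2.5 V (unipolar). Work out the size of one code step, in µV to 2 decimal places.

Full-scale span = 2.5 V.
LSB = 2.5 / 2^15 = 2.5 / 32768 = 7.62939e-05 V = 76.29 µV.

76.29 µV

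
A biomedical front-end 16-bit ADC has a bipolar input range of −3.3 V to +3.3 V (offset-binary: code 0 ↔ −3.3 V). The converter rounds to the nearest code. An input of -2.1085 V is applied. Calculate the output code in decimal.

code 11831

LSB = 6.6 V / 65536 = 100.71 µV.
(V_in − V_low)/LSB = (-2.1085 − (−3.3)) / 0.000100708 = 11831.234.
Round → code 11831.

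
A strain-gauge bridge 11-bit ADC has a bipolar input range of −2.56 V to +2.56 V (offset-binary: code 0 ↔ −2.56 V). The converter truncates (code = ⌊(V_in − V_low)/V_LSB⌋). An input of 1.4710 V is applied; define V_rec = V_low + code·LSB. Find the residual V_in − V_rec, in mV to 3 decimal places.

LSB = 5.12/2^11 = 2.500 mV.
Scaled input = 1612.4000 LSBs, so code = 1612.
V_rec = (−2.56) + 1612·0.0025 = 1.47 V.
Error = 1.4710 − 1.47 = 0.001 V = 1.000 mV.

1.000 mV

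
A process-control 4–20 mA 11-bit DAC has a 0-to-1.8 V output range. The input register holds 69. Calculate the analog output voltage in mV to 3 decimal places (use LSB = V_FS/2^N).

LSB = 1.8 V / 2^11 = 0.879 mV.
V_out = 0 + 69 × 0.000878906 V = 0.0606445 V.
= 60.645 mV.

60.645 mV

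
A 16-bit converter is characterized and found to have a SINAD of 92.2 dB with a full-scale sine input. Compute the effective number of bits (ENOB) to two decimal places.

ENOB = (SINAD − 1.76) / 6.02 = (92.2 − 1.76)/6.02 = 15.023.

15.02 bits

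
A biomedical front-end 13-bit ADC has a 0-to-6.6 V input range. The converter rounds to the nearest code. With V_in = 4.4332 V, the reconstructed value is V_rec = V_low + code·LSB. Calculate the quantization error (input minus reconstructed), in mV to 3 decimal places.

One LSB is 6.6 V / 8192 = 0.806 mV.
(V_in − V_low)/LSB = (4.4332 − 0)/0.000805664 = 5502.5416 → code 5503 (round).
Reconstructed: 4.4335693 V.
Difference: -0.000369336 V → -0.369 mV.

-0.369 mV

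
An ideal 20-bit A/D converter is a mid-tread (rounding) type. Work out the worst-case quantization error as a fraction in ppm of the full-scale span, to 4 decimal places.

Rounding → worst-case error = ½ LSB = V_FS/2^21, so 1e+06/2097152 = 0.476837 ppm of full scale.

0.4768 ppm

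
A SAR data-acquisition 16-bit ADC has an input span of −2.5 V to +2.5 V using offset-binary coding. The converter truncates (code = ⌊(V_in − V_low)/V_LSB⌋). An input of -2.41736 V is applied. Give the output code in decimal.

LSB = 5 V / 65536 = 76.29 µV.
(V_in − V_low)/LSB = (-2.41736 − (−2.5)) / 7.62939e-05 = 1083.179.
⌊·⌋(1083.179) = 1083.

code 1083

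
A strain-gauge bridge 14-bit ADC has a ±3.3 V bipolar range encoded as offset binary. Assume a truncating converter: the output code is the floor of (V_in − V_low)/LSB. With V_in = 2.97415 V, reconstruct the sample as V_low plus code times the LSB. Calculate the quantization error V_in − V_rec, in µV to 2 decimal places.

41.11 µV

LSB = 6.6/2^14 = 402.83 µV.
(2.97415 − (−3.3))/0.000402832 = 15575.1021; ⌊·⌋ gives code 15575.
Code 15575 maps back to (−3.3) + 15575×0.000402832 V = 2.9741089 V.
V_in − V_rec = 4.11133e-05 V = 41.11 µV.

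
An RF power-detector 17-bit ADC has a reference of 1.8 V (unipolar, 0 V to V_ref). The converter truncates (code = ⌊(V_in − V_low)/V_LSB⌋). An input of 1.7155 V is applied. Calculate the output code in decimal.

With 131072 levels over 1.8 V, one step is 13.73 µV.
(1.7155 − 0) / 1.37329e-05 = 124918.898 LSBs.
⌊·⌋(124918.898) = 124918.

code 124918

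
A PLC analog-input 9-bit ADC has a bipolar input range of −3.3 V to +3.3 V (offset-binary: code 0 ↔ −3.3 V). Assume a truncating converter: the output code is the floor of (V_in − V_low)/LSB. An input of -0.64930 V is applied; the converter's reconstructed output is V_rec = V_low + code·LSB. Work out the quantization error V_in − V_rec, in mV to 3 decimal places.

8.122 mV

Step size: 6.6 V ÷ 2^9 = 12.891 mV.
(-0.64930 − (−3.3))/0.0128906 = 205.6301; ⌊·⌋ gives code 205.
Reconstructed: -0.65742188 V.
V_in − V_rec = 0.00812188 V = 8.122 mV.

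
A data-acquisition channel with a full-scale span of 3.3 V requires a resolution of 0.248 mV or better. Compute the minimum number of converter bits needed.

Number of steps required ≥ 3.3 V / 0.248 mV = 13306.45.
Need 2^N ≥ 13306.45; 2^13 = 8192, 2^14 = 16384.
Minimum N = 14.

14 bits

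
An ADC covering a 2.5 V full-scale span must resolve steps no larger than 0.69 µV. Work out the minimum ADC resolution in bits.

22 bits

Number of steps required ≥ 2.5 V / 0.69 µV = 3623188.41.
Need 2^N ≥ 3623188.41; 2^21 = 2097152, 2^22 = 4194304.
Minimum N = 22.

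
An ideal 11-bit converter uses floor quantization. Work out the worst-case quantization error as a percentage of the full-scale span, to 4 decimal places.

0.0488 %

Truncating → worst-case error = 1 LSB = V_FS/2^11, so 100/2048 = 0.0488281 % of full scale.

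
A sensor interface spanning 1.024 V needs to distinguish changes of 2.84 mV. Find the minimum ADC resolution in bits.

9 bits

Number of steps required ≥ 1.024 V / 2.84 mV = 360.56.
Need 2^N ≥ 360.56; 2^8 = 256, 2^9 = 512.
Minimum N = 9.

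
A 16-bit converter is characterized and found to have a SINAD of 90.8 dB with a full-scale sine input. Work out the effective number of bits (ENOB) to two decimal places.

ENOB = (SINAD − 1.76) / 6.02 = (90.8 − 1.76)/6.02 = 14.791.

14.79 bits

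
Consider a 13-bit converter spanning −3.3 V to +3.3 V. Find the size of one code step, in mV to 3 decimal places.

0.806 mV

Full-scale span = 6.6 V.
LSB = 6.6 / 2^13 = 6.6 / 8192 = 0.000805664 V = 0.806 mV.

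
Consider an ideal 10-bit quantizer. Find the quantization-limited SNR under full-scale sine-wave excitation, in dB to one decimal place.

SNR ≈ 6.02·N + 1.76 dB = 6.02·10 + 1.76 = 61.96 dB.

62.0 dB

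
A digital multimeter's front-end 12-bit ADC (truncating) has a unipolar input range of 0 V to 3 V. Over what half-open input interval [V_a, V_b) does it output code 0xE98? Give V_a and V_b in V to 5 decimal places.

LSB = 3/2^12 = 0.732 mV.
Code 0xE98 = 3736 decimal.
V_a = V_low + 3736·LSB = 2.73633 V; V_b = V_low + 3737·LSB = 2.73706 V.

[2.73633 V, 2.73706 V)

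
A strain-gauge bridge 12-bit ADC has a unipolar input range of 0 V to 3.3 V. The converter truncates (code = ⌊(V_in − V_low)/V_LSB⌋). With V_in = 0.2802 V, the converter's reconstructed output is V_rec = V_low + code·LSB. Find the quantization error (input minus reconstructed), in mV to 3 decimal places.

Step size: 3.3 V ÷ 2^12 = 0.806 mV.
(V_in − V_low)/LSB = (0.2802 − 0)/0.000805664 = 347.7876 → code 347 (floor).
V_rec = 0 + 347·0.000805664 = 0.27956543 V.
V_in − V_rec = 0.00063457 V = 0.635 mV.

0.635 mV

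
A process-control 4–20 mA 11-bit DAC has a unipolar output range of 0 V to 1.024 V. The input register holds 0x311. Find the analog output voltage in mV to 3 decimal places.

LSB = 1.024 V / 2^11 = 0.500 mV.
Code 0x311 = 785 decimal.
V_out = 0 + 785 × 0.0005 V = 0.3925 V.
= 392.500 mV.

392.500 mV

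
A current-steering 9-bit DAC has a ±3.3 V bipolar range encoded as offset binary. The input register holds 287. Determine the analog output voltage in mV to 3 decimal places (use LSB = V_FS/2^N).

LSB = 6.6 V / 2^9 = 12.891 mV.
V_out = (−3.3) + 287 × 0.0128906 V = 0.399609 V.
= 399.609 mV.

399.609 mV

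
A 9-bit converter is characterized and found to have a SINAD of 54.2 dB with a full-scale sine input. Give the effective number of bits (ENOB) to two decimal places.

ENOB = (SINAD − 1.76) / 6.02 = (54.2 − 1.76)/6.02 = 8.711.

8.71 bits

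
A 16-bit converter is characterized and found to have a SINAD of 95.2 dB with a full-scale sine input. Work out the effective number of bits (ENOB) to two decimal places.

15.52 bits

ENOB = (SINAD − 1.76) / 6.02 = (95.2 − 1.76)/6.02 = 15.522.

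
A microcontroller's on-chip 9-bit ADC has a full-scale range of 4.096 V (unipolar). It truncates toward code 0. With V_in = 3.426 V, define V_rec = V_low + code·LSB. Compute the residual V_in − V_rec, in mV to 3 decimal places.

2.000 mV

Step size: 4.096 V ÷ 2^9 = 8.000 mV.
Scaled input = 428.2500 LSBs, so code = 428.
V_rec = 0 + 428·0.008 = 3.424 V.
V_in − V_rec = 0.002 V = 2.000 mV.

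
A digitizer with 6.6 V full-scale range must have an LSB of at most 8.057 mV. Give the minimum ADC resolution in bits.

Number of steps required ≥ 6.6 V / 8.057 mV = 819.16.
Need 2^N ≥ 819.16; 2^9 = 512, 2^10 = 1024.
Minimum N = 10.

10 bits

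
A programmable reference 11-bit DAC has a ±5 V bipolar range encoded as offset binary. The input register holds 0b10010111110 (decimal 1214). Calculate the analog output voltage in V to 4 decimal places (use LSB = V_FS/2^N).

0.9277 V

LSB = 10 V / 2^11 = 4.883 mV.
Code 0b10010111110 = 1214 decimal.
V_out = (−5) + 1214 × 0.00488281 V = 0.927734 V.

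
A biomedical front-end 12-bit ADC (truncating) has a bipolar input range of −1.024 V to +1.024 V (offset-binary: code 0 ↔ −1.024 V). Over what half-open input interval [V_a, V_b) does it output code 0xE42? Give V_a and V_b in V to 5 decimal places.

LSB = 2.048/2^12 = 0.500 mV.
Code 0xE42 = 3650 decimal.
V_a = V_low + 3650·LSB = 0.801 V; V_b = V_low + 3651·LSB = 0.8015 V.

[0.80100 V, 0.80150 V)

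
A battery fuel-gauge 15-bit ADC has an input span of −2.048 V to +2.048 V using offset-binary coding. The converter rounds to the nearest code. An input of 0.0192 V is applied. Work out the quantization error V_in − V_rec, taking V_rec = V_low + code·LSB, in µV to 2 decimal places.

-50.00 µV

Step size: 4.096 V ÷ 2^15 = 125.00 µV.
Scaled input = 16537.6000 LSBs, so code = 16538.
Code 16538 maps back to (−2.048) + 16538×0.000125 V = 0.01925 V.
V_in − V_rec = -5e-05 V = -50.00 µV.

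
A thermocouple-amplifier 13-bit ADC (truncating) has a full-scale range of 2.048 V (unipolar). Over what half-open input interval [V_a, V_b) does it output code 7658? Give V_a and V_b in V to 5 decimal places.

LSB = 2.048/2^13 = 250.00 µV.
V_a = V_low + 7658·LSB = 1.9145 V; V_b = V_low + 7659·LSB = 1.91475 V.

[1.91450 V, 1.91475 V)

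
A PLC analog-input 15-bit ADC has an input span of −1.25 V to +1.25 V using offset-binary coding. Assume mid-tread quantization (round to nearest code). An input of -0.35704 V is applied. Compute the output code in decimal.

code 11704

With 32768 levels over 2.5 V, one step is 76.29 µV.
(-0.35704 − (−1.25)) / 7.62939e-05 = 11704.205 LSBs.
round(11704.205) = 11704.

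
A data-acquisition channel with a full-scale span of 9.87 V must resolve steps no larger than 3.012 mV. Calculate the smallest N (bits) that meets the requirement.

Number of steps required ≥ 9.87 V / 3.012 mV = 3276.89.
Need 2^N ≥ 3276.89; 2^11 = 2048, 2^12 = 4096.
Minimum N = 12.

12 bits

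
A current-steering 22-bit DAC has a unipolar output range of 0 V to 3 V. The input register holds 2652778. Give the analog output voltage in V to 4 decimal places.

1.8974 V

LSB = 3 V / 2^22 = 0.72 µV.
V_out = 0 + 2652778 × 7.15256e-07 V = 1.89741 V.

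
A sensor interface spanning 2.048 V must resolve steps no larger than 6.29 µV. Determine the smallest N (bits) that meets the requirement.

19 bits

Number of steps required ≥ 2.048 V / 6.29 µV = 325596.18.
Need 2^N ≥ 325596.18; 2^18 = 262144, 2^19 = 524288.
Minimum N = 19.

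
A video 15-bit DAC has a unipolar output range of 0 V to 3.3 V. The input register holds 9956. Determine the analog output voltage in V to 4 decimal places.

1.0026 V

LSB = 3.3 V / 2^15 = 100.71 µV.
V_out = 0 + 9956 × 0.000100708 V = 1.00265 V.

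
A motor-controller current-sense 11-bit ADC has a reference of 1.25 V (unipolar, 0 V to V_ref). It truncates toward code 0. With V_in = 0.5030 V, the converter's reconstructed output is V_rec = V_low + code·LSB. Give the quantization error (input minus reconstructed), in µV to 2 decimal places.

Step size: 1.25 V ÷ 2^11 = 0.610 mV.
(0.5030 − 0)/0.000610352 = 824.1152; ⌊·⌋ gives code 824.
Code 824 maps back to 0 + 824×0.000610352 V = 0.50292969 V.
V_in − V_rec = 7.03125e-05 V = 70.31 µV.

70.31 µV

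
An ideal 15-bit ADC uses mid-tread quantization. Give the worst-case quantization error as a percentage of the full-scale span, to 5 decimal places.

0.00153 %

Rounding → worst-case error = ½ LSB = V_FS/2^16, so 100/65536 = 0.00152588 % of full scale.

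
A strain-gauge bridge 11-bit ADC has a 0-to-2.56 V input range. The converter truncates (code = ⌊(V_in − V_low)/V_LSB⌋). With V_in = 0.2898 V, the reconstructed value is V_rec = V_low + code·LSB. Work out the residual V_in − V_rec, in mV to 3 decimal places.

1.050 mV

One LSB is 2.56 V / 2048 = 1.250 mV.
(0.2898 − 0)/0.00125 = 231.8400; ⌊·⌋ gives code 231.
Reconstructed: 0.28875 V.
Difference: 0.00105 V → 1.050 mV.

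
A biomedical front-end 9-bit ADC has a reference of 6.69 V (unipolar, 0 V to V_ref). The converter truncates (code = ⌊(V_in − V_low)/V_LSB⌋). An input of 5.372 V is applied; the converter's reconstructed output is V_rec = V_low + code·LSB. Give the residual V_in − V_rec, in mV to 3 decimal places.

Step size: 6.69 V ÷ 2^9 = 13.066 mV.
(5.372 − 0)/0.0130664 = 411.1306; ⌊·⌋ gives code 411.
Code 411 maps back to 0 + 411×0.0130664 V = 5.370293 V.
Difference: 0.00170703 V → 1.707 mV.

1.707 mV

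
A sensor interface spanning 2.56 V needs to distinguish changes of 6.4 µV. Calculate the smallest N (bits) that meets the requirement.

19 bits

Number of steps required ≥ 2.56 V / 6.4 µV = 400000.00.
Need 2^N ≥ 400000.00; 2^18 = 262144, 2^19 = 524288.
Minimum N = 19.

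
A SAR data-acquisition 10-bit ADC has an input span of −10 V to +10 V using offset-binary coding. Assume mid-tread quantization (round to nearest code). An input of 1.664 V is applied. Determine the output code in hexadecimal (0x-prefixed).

LSB = 20 V / 1024 = 19.531 mV.
Input sits at 597.197 steps above V_low.
round(597.197) = 597.
In hexadecimal (0x-prefixed): 0x255.

code 0x255 (decimal 597)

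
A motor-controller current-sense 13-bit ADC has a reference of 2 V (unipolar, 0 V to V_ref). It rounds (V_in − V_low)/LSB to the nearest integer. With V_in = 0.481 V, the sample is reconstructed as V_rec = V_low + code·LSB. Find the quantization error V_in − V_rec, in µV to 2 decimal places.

Step size: 2 V ÷ 2^13 = 244.14 µV.
(V_in − V_low)/LSB = (0.481 − 0)/0.000244141 = 1970.1760 → code 1970 (round).
V_rec = 0 + 1970·0.000244141 = 0.48095703 V.
Error = 0.481 − 0.48095703 = 4.29687e-05 V = 42.97 µV.

42.97 µV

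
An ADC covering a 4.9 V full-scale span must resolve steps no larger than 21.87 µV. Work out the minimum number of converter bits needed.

18 bits

Number of steps required ≥ 4.9 V / 21.87 µV = 224051.21.
Need 2^N ≥ 224051.21; 2^17 = 131072, 2^18 = 262144.
Minimum N = 18.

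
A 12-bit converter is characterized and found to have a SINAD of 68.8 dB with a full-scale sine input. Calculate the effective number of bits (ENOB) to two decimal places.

11.14 bits

ENOB = (SINAD − 1.76) / 6.02 = (68.8 − 1.76)/6.02 = 11.136.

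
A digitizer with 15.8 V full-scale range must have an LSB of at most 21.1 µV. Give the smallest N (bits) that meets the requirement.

20 bits

Number of steps required ≥ 15.8 V / 21.1 µV = 748815.17.
Need 2^N ≥ 748815.17; 2^19 = 524288, 2^20 = 1048576.
Minimum N = 20.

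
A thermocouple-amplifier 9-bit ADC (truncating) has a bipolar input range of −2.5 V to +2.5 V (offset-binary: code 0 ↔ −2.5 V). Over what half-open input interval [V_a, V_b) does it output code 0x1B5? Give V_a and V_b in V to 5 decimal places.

LSB = 5/2^9 = 9.766 mV.
Code 0x1B5 = 437 decimal.
V_a = V_low + 437·LSB = 1.76758 V; V_b = V_low + 438·LSB = 1.77734 V.

[1.76758 V, 1.77734 V)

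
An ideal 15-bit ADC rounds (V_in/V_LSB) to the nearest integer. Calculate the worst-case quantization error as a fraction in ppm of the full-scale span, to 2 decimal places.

15.26 ppm

Rounding → worst-case error = ½ LSB = V_FS/2^16, so 1e+06/65536 = 15.2588 ppm of full scale.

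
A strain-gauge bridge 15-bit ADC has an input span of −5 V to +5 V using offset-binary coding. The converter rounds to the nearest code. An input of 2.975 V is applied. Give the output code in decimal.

code 26132

LSB = 10 V / 32768 = 305.18 µV.
(2.975 − (−5)) / 0.000305176 = 26132.480 LSBs.
Round → code 26132.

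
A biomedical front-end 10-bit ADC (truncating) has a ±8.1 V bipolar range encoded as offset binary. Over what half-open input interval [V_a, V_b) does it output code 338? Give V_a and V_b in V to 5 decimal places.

LSB = 16.2/2^10 = 15.820 mV.
V_a = V_low + 338·LSB = -2.75273 V; V_b = V_low + 339·LSB = -2.73691 V.

[-2.75273 V, -2.73691 V)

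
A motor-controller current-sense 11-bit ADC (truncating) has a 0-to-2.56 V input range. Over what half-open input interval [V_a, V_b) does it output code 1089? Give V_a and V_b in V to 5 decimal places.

[1.36125 V, 1.36250 V)

LSB = 2.56/2^11 = 1.250 mV.
V_a = V_low + 1089·LSB = 1.36125 V; V_b = V_low + 1090·LSB = 1.3625 V.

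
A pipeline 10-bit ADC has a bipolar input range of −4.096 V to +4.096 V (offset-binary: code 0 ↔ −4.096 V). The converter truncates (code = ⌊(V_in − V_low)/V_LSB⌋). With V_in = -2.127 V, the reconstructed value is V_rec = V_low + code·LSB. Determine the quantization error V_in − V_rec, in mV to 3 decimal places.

One LSB is 8.192 V / 1024 = 8.000 mV.
(-2.127 − (−4.096))/0.008 = 246.1250; ⌊·⌋ gives code 246.
Reconstructed: -2.128 V.
Difference: 0.001 V → 1.000 mV.

1.000 mV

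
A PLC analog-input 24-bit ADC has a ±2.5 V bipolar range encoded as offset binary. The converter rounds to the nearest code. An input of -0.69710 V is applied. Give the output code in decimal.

With 16777216 levels over 5 V, one step is 0.30 µV.
(-0.69710 − (−2.5)) / 2.98023e-07 = 6049528.545 LSBs.
Round → code 6049529.

code 6049529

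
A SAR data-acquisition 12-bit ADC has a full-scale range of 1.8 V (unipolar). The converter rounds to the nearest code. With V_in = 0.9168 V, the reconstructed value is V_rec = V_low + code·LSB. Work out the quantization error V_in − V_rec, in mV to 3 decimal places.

One LSB is 1.8 V / 4096 = 439.45 µV.
(0.9168 − 0)/0.000439453 = 2086.2293; round gives code 2086.
V_rec = 0 + 2086·0.000439453 = 0.91669922 V.
V_in − V_rec = 0.000100781 V = 0.101 mV.

0.101 mV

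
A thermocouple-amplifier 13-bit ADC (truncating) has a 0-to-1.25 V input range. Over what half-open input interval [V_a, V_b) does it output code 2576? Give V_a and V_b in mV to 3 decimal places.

LSB = 1.25/2^13 = 152.59 µV.
V_a = V_low + 2576·LSB = 0.393066 V; V_b = V_low + 2577·LSB = 0.393219 V.

[393.066 mV, 393.219 mV)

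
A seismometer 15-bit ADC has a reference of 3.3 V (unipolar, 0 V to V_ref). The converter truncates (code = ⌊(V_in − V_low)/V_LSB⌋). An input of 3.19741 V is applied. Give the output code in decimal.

With 32768 levels over 3.3 V, one step is 100.71 µV.
(V_in − V_low)/LSB = (3.19741 − 0) / 0.000100708 = 31749.312.
⌊·⌋(31749.312) = 31749.

code 31749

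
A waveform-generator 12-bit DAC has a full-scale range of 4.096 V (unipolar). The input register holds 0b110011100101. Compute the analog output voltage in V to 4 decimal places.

LSB = 4.096 V / 2^12 = 1.000 mV.
Code 0b110011100101 = 3301 decimal.
V_out = 0 + 3301 × 0.001 V = 3.301 V.

3.3010 V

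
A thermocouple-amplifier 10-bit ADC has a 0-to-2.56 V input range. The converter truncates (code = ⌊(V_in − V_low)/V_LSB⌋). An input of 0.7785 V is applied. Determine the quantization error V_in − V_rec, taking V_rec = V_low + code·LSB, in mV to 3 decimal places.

1.000 mV

LSB = 2.56/2^10 = 2.500 mV.
(0.7785 − 0)/0.0025 = 311.4000; ⌊·⌋ gives code 311.
Code 311 maps back to 0 + 311×0.0025 V = 0.7775 V.
V_in − V_rec = 0.001 V = 1.000 mV.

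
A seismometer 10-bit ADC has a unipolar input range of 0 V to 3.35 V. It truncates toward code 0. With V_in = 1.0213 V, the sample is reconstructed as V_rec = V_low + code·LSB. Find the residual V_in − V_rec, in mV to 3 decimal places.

0.597 mV

LSB = 3.35/2^10 = 3.271 mV.
(V_in − V_low)/LSB = (1.0213 − 0)/0.00327148 = 312.1824 → code 312 (floor).
V_rec = 0 + 312·0.00327148 = 1.0207031 V.
Error = 1.0213 − 1.0207031 = 0.000596875 V = 0.597 mV.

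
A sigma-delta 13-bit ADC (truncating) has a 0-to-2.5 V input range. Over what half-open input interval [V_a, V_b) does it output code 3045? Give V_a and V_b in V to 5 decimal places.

LSB = 2.5/2^13 = 305.18 µV.
V_a = V_low + 3045·LSB = 0.92926 V; V_b = V_low + 3046·LSB = 0.929565 V.

[0.92926 V, 0.92957 V)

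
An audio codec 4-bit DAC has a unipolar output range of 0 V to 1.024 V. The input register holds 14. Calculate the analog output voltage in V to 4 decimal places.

0.8960 V

LSB = 1.024 V / 2^4 = 64.000 mV.
V_out = 0 + 14 × 0.064 V = 0.896 V.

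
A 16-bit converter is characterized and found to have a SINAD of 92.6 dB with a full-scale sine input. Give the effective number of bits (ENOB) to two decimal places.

15.09 bits

ENOB = (SINAD − 1.76) / 6.02 = (92.6 − 1.76)/6.02 = 15.090.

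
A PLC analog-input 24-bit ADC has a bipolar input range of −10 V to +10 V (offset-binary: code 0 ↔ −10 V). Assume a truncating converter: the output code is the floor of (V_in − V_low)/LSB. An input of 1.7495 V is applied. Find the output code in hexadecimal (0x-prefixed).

code 0x9664C2 (decimal 9856194)

LSB = 20 V / 16777216 = 1.19 µV.
Input sits at 9856194.970 steps above V_low.
So the output code is 9856194.
In hexadecimal (0x-prefixed): 0x9664C2.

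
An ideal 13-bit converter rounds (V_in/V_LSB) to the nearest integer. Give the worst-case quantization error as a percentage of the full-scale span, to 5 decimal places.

Rounding → worst-case error = ½ LSB = V_FS/2^14, so 100/16384 = 0.00610352 % of full scale.

0.00610 %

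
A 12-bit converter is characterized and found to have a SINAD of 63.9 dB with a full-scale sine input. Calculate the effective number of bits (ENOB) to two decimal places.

10.32 bits

ENOB = (SINAD − 1.76) / 6.02 = (63.9 − 1.76)/6.02 = 10.322.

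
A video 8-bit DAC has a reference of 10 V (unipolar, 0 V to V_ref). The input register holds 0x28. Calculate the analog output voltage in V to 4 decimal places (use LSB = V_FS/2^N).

1.5625 V

LSB = 10 V / 2^8 = 39.062 mV.
Code 0x28 = 40 decimal.
V_out = 0 + 40 × 0.0390625 V = 1.5625 V.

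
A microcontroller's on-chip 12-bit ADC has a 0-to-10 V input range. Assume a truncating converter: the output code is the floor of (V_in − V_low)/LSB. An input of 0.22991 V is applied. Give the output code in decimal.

code 94

With 4096 levels over 10 V, one step is 2.441 mV.
Input sits at 94.171 steps above V_low.
Floor → code 94.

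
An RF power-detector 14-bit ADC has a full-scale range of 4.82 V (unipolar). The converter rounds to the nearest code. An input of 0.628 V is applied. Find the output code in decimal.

With 16384 levels over 4.82 V, one step is 294.19 µV.
(V_in − V_low)/LSB = (0.628 − 0) / 0.000294189 = 2134.679.
round(2134.679) = 2135.

code 2135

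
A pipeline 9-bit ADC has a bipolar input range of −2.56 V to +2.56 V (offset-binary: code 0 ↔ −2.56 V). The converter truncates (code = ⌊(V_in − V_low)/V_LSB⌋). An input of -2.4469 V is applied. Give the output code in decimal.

code 11

With 512 levels over 5.12 V, one step is 10.000 mV.
Input sits at 11.310 steps above V_low.
Floor → code 11.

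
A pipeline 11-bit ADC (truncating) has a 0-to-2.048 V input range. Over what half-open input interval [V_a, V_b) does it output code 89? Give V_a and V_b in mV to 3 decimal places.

LSB = 2.048/2^11 = 1.000 mV.
V_a = V_low + 89·LSB = 0.089 V; V_b = V_low + 90·LSB = 0.09 V.

[89.000 mV, 90.000 mV)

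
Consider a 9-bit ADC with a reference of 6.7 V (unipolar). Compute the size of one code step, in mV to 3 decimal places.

Full-scale span = 6.7 V.
LSB = 6.7 / 2^9 = 6.7 / 512 = 0.0130859 V = 13.086 mV.

13.086 mV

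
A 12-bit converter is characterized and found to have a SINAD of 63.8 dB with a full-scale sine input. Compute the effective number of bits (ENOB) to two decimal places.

10.31 bits

ENOB = (SINAD − 1.76) / 6.02 = (63.8 − 1.76)/6.02 = 10.306.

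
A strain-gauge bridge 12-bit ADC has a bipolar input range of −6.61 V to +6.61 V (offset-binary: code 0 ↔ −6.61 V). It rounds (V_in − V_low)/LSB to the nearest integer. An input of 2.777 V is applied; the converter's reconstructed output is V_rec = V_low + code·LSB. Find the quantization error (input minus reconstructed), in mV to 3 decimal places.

1.316 mV

One LSB is 13.22 V / 4096 = 3.228 mV.
(V_in − V_low)/LSB = (2.777 − (−6.61))/0.00322754 = 2908.4079 → code 2908 (round).
Reconstructed: 2.7756836 V.
V_in − V_rec = 0.00131641 V = 1.316 mV.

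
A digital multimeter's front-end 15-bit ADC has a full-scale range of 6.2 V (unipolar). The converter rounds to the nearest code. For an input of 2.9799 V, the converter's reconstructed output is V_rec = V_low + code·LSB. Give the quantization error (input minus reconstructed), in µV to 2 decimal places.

47.71 µV

LSB = 6.2/2^15 = 189.21 µV.
(2.9799 − 0)/0.000189209 = 15749.2521; round gives code 15749.
Reconstructed: 2.9798523 V.
Difference: 4.77051e-05 V → 47.71 µV.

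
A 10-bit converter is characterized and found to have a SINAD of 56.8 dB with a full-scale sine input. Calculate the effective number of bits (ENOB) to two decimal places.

ENOB = (SINAD − 1.76) / 6.02 = (56.8 − 1.76)/6.02 = 9.143.

9.14 bits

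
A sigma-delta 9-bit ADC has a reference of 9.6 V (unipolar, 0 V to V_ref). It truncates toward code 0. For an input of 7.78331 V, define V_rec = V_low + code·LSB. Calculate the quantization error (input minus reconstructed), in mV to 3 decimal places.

LSB = 9.6/2^9 = 18.750 mV.
(7.78331 − 0)/0.01875 = 415.1099; ⌊·⌋ gives code 415.
V_rec = 0 + 415·0.01875 = 7.78125 V.
Difference: 0.00206 V → 2.060 mV.

2.060 mV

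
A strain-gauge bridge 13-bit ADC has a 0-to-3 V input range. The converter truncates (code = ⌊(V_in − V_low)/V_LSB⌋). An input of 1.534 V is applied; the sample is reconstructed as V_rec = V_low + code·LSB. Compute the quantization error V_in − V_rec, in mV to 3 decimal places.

0.309 mV

One LSB is 3 V / 8192 = 366.21 µV.
(V_in − V_low)/LSB = (1.534 − 0)/0.000366211 = 4188.8427 → code 4188 (floor).
Code 4188 maps back to 0 + 4188×0.000366211 V = 1.5336914 V.
Difference: 0.000308594 V → 0.309 mV.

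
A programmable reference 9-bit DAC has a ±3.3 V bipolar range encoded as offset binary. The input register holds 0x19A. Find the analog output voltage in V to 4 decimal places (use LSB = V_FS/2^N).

LSB = 6.6 V / 2^9 = 12.891 mV.
Code 0x19A = 410 decimal.
V_out = (−3.3) + 410 × 0.0128906 V = 1.98516 V.

1.9852 V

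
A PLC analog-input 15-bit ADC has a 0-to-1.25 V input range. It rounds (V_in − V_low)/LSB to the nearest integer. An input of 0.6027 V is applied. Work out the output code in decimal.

LSB = 1.25 V / 32768 = 38.15 µV.
(V_in − V_low)/LSB = (0.6027 − 0) / 3.8147e-05 = 15799.419.
So the output code is 15799.

code 15799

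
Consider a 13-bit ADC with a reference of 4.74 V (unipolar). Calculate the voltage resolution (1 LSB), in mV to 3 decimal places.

Full-scale span = 4.74 V.
LSB = 4.74 / 2^13 = 4.74 / 8192 = 0.000578613 V = 0.579 mV.

0.579 mV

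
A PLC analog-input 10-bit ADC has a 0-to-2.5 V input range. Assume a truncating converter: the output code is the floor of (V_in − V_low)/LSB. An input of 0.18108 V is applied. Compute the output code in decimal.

code 74

With 1024 levels over 2.5 V, one step is 2.441 mV.
(V_in − V_low)/LSB = (0.18108 − 0) / 0.00244141 = 74.170.
So the output code is 74.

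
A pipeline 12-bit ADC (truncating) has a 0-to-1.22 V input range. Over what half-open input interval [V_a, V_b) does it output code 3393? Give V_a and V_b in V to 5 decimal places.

[1.01061 V, 1.01091 V)

LSB = 1.22/2^12 = 297.85 µV.
V_a = V_low + 3393·LSB = 1.01061 V; V_b = V_low + 3394·LSB = 1.01091 V.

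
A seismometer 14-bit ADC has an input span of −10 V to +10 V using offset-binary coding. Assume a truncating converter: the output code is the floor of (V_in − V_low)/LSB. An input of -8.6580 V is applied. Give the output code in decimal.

Full-scale span = 20 V; LSB = 20/2^14 = 1.221 mV.
(V_in − V_low)/LSB = (-8.6580 − (−10)) / 0.0012207 = 1099.366.
Floor → code 1099.

code 1099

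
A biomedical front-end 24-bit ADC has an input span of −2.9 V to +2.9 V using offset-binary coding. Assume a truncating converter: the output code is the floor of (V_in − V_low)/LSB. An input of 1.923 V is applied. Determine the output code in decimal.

With 16777216 levels over 5.8 V, one step is 0.35 µV.
Input sits at 13951122.891 steps above V_low.
⌊·⌋(13951122.891) = 13951122.

code 13951122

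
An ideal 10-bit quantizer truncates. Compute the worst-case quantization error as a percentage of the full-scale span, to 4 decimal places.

Truncating → worst-case error = 1 LSB = V_FS/2^10, so 100/1024 = 0.0976562 % of full scale.

0.0977 %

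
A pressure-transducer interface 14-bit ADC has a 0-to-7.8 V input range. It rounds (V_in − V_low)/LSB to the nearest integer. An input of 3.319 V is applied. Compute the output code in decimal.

code 6972

LSB = 7.8 V / 16384 = 476.07 µV.
(3.319 − 0) / 0.000476074 = 6971.602 LSBs.
round(6971.602) = 6972.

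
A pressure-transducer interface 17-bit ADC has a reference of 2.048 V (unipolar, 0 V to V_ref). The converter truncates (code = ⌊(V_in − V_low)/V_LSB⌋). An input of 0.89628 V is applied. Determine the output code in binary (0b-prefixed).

code 0b1110000000010001 (decimal 57361)

LSB = 2.048 V / 131072 = 15.62 µV.
(0.89628 − 0) / 1.5625e-05 = 57361.920 LSBs.
So the output code is 57361.
In binary (0b-prefixed): 0b1110000000010001.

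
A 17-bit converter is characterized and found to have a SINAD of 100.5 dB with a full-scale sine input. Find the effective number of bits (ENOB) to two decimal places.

16.40 bits

ENOB = (SINAD − 1.76) / 6.02 = (100.5 − 1.76)/6.02 = 16.402.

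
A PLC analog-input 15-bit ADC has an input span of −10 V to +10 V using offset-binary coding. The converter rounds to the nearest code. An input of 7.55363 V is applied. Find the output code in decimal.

With 32768 levels over 20 V, one step is 0.610 mV.
Input sits at 28759.867 steps above V_low.
round(28759.867) = 28760.

code 28760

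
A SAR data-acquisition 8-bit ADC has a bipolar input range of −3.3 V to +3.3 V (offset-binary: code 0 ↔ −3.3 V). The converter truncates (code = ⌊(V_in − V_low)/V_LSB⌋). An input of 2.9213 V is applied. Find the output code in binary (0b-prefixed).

LSB = 6.6 V / 256 = 25.781 mV.
(V_in − V_low)/LSB = (2.9213 − (−3.3)) / 0.0257812 = 241.311.
Floor → code 241.
In binary (0b-prefixed): 0b11110001.

code 0b11110001 (decimal 241)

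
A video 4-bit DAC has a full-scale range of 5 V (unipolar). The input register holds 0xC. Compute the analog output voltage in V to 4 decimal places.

LSB = 5 V / 2^4 = 312.500 mV.
Code 0xC = 12 decimal.
V_out = 0 + 12 × 0.3125 V = 3.75 V.

3.7500 V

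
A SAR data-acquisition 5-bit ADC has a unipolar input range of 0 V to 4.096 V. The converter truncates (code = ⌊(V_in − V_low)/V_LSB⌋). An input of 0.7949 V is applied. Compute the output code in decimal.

code 6

LSB = 4.096 V / 32 = 128.000 mV.
Input sits at 6.210 steps above V_low.
So the output code is 6.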